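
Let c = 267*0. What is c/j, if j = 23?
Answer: 0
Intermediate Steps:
c = 0
c/j = 0/23 = 0*(1/23) = 0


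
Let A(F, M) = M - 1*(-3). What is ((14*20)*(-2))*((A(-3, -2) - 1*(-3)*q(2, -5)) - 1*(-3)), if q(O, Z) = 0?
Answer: -2240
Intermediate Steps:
A(F, M) = 3 + M (A(F, M) = M + 3 = 3 + M)
((14*20)*(-2))*((A(-3, -2) - 1*(-3)*q(2, -5)) - 1*(-3)) = ((14*20)*(-2))*(((3 - 2) - 1*(-3)*0) - 1*(-3)) = (280*(-2))*((1 - (-3)*0) + 3) = -560*((1 - 1*0) + 3) = -560*((1 + 0) + 3) = -560*(1 + 3) = -560*4 = -2240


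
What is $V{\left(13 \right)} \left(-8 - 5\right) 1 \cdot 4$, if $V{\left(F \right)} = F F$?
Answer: $-8788$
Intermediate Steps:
$V{\left(F \right)} = F^{2}$
$V{\left(13 \right)} \left(-8 - 5\right) 1 \cdot 4 = 13^{2} \left(-8 - 5\right) 1 \cdot 4 = 169 \left(\left(-13\right) 4\right) = 169 \left(-52\right) = -8788$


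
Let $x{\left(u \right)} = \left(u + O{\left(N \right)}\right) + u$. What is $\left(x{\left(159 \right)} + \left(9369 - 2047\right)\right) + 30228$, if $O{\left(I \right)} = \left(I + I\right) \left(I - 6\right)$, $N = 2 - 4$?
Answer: $37900$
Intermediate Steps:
$N = -2$ ($N = 2 - 4 = -2$)
$O{\left(I \right)} = 2 I \left(-6 + I\right)$
$x{\left(u \right)} = 32 + 2 u$ ($x{\left(u \right)} = \left(u + 2 \left(-2\right) \left(-6 - 2\right)\right) + u = \left(u + 2 \left(-2\right) \left(-8\right)\right) + u = \left(u + 32\right) + u = \left(32 + u\right) + u = 32 + 2 u$)
$\left(x{\left(159 \right)} + \left(9369 - 2047\right)\right) + 30228 = \left(\left(32 + 2 \cdot 159\right) + \left(9369 - 2047\right)\right) + 30228 = \left(\left(32 + 318\right) + 7322\right) + 30228 = \left(350 + 7322\right) + 30228 = 7672 + 30228 = 37900$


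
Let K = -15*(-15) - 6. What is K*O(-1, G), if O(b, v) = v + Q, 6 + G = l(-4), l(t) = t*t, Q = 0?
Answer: 2190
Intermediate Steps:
l(t) = t²
G = 10 (G = -6 + (-4)² = -6 + 16 = 10)
K = 219 (K = 225 - 6 = 219)
O(b, v) = v (O(b, v) = v + 0 = v)
K*O(-1, G) = 219*10 = 2190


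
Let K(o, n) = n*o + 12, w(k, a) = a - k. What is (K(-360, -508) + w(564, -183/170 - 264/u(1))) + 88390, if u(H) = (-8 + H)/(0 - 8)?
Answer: 321794099/1190 ≈ 2.7042e+5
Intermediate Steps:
u(H) = 1 - H/8 (u(H) = (-8 + H)/(-8) = (-8 + H)*(-⅛) = 1 - H/8)
K(o, n) = 12 + n*o
(K(-360, -508) + w(564, -183/170 - 264/u(1))) + 88390 = ((12 - 508*(-360)) + ((-183/170 - 264/(1 - ⅛*1)) - 1*564)) + 88390 = ((12 + 182880) + ((-183*1/170 - 264/(1 - ⅛)) - 564)) + 88390 = (182892 + ((-183/170 - 264/7/8) - 564)) + 88390 = (182892 + ((-183/170 - 264*8/7) - 564)) + 88390 = (182892 + ((-183/170 - 2112/7) - 564)) + 88390 = (182892 + (-360321/1190 - 564)) + 88390 = (182892 - 1031481/1190) + 88390 = 216609999/1190 + 88390 = 321794099/1190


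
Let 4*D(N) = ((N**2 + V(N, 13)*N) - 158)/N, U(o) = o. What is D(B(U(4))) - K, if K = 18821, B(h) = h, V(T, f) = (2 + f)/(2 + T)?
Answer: -75317/4 ≈ -18829.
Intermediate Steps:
V(T, f) = (2 + f)/(2 + T)
D(N) = (-158 + N**2 + 15*N/(2 + N))/(4*N) (D(N) = (((N**2 + ((2 + 13)/(2 + N))*N) - 158)/N)/4 = (((N**2 + (15/(2 + N))*N) - 158)/N)/4 = (((N**2 + 15*N/(2 + N)) - 158)/N)/4 = ((-158 + N**2 + 15*N/(2 + N))/N)/4 = (-158 + N**2 + 15*N/(2 + N))/(4*N))
D(B(U(4))) - K = (1/4)*(-316 - 158*4 + 4*(15 + 4*(2 + 4)))/(4*(2 + 4)) - 1*18821 = (1/4)*(1/4)*(-316 - 632 + 4*(15 + 4*6))/6 - 18821 = (1/4)*(1/4)*(1/6)*(-316 - 632 + 4*(15 + 24)) - 18821 = (1/4)*(1/4)*(1/6)*(-316 - 632 + 4*39) - 18821 = (1/4)*(1/4)*(1/6)*(-316 - 632 + 156) - 18821 = (1/4)*(1/4)*(1/6)*(-792) - 18821 = -33/4 - 18821 = -75317/4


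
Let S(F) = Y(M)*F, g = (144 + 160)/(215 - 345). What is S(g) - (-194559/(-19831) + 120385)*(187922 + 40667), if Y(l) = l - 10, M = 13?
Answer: -35474890842500726/1289015 ≈ -2.7521e+10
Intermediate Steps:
g = -152/65 (g = 304/(-130) = 304*(-1/130) = -152/65 ≈ -2.3385)
Y(l) = -10 + l
S(F) = 3*F (S(F) = (-10 + 13)*F = 3*F)
S(g) - (-194559/(-19831) + 120385)*(187922 + 40667) = 3*(-152/65) - (-194559/(-19831) + 120385)*(187922 + 40667) = -456/65 - (-194559*(-1/19831) + 120385)*228589 = -456/65 - (194559/19831 + 120385)*228589 = -456/65 - 2387549494*228589/19831 = -456/65 - 1*545767551283966/19831 = -456/65 - 545767551283966/19831 = -35474890842500726/1289015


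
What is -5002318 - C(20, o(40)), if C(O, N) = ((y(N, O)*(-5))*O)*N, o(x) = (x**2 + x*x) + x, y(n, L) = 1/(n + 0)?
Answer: -5002218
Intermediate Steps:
y(n, L) = 1/n
o(x) = x + 2*x**2 (o(x) = (x**2 + x**2) + x = 2*x**2 + x = x + 2*x**2)
C(O, N) = -5*O (C(O, N) = ((-5/N)*O)*N = (-5*O/N)*N = -5*O)
-5002318 - C(20, o(40)) = -5002318 - (-5)*20 = -5002318 - 1*(-100) = -5002318 + 100 = -5002218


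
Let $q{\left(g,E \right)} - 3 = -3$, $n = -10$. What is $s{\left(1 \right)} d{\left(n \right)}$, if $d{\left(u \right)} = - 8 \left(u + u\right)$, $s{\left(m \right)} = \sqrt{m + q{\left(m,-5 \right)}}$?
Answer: $160$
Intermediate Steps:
$q{\left(g,E \right)} = 0$ ($q{\left(g,E \right)} = 3 - 3 = 0$)
$s{\left(m \right)} = \sqrt{m}$ ($s{\left(m \right)} = \sqrt{m + 0} = \sqrt{m}$)
$d{\left(u \right)} = - 16 u$ ($d{\left(u \right)} = - 8 \cdot 2 u = - 16 u$)
$s{\left(1 \right)} d{\left(n \right)} = \sqrt{1} \left(\left(-16\right) \left(-10\right)\right) = 1 \cdot 160 = 160$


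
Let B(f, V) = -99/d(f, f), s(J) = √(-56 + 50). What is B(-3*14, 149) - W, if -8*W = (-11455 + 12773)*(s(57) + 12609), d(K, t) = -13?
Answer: 108021699/52 + 659*I*√6/4 ≈ 2.0773e+6 + 403.55*I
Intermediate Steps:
s(J) = I*√6 (s(J) = √(-6) = I*√6)
B(f, V) = 99/13 (B(f, V) = -99/(-13) = -99*(-1/13) = 99/13)
W = -8309331/4 - 659*I*√6/4 (W = -(-11455 + 12773)*(I*√6 + 12609)/8 = -659*(12609 + I*√6)/4 = -(16618662 + 1318*I*√6)/8 = -8309331/4 - 659*I*√6/4 ≈ -2.0773e+6 - 403.55*I)
B(-3*14, 149) - W = 99/13 - (-8309331/4 - 659*I*√6/4) = 99/13 + (8309331/4 + 659*I*√6/4) = 108021699/52 + 659*I*√6/4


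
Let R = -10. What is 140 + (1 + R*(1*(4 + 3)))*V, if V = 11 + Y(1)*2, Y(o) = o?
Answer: -757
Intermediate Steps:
V = 13 (V = 11 + 1*2 = 11 + 2 = 13)
140 + (1 + R*(1*(4 + 3)))*V = 140 + (1 - 10*(4 + 3))*13 = 140 + (1 - 10*7)*13 = 140 + (1 - 70)*13 = 140 - 69*13 = 140 - 897 = -757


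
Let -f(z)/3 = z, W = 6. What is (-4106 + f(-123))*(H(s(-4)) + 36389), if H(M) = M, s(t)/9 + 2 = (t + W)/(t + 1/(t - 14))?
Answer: -9920834383/73 ≈ -1.3590e+8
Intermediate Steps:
s(t) = -18 + 9*(6 + t)/(t + 1/(-14 + t)) (s(t) = -18 + 9*((t + 6)/(t + 1/(t - 14))) = -18 + 9*((6 + t)/(t + 1/(-14 + t))) = -18 + 9*(6 + t)/(t + 1/(-14 + t)))
f(z) = -3*z
(-4106 + f(-123))*(H(s(-4)) + 36389) = (-4106 - 3*(-123))*(9*(-86 - 1*(-4)² + 20*(-4))/(1 + (-4)² - 14*(-4)) + 36389) = (-4106 + 369)*(9*(-86 - 1*16 - 80)/(1 + 16 + 56) + 36389) = -3737*(9*(-86 - 16 - 80)/73 + 36389) = -3737*(9*(1/73)*(-182) + 36389) = -3737*(-1638/73 + 36389) = -3737*2654759/73 = -9920834383/73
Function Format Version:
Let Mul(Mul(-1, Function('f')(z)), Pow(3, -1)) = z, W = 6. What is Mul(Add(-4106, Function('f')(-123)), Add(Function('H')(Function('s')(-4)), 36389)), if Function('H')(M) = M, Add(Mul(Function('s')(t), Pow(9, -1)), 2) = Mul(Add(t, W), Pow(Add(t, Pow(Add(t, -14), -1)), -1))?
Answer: Rational(-9920834383, 73) ≈ -1.3590e+8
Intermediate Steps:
Function('s')(t) = Add(-18, Mul(9, Pow(Add(t, Pow(Add(-14, t), -1)), -1), Add(6, t))) (Function('s')(t) = Add(-18, Mul(9, Mul(Add(t, 6), Pow(Add(t, Pow(Add(t, -14), -1)), -1)))) = Add(-18, Mul(9, Mul(Add(6, t), Pow(Add(t, Pow(Add(-14, t), -1)), -1)))) = Add(-18, Mul(9, Mul(Pow(Add(t, Pow(Add(-14, t), -1)), -1), Add(6, t)))) = Add(-18, Mul(9, Pow(Add(t, Pow(Add(-14, t), -1)), -1), Add(6, t))))
Function('f')(z) = Mul(-3, z)
Mul(Add(-4106, Function('f')(-123)), Add(Function('H')(Function('s')(-4)), 36389)) = Mul(Add(-4106, Mul(-3, -123)), Add(Mul(9, Pow(Add(1, Pow(-4, 2), Mul(-14, -4)), -1), Add(-86, Mul(-1, Pow(-4, 2)), Mul(20, -4))), 36389)) = Mul(Add(-4106, 369), Add(Mul(9, Pow(Add(1, 16, 56), -1), Add(-86, Mul(-1, 16), -80)), 36389)) = Mul(-3737, Add(Mul(9, Pow(73, -1), Add(-86, -16, -80)), 36389)) = Mul(-3737, Add(Mul(9, Rational(1, 73), -182), 36389)) = Mul(-3737, Add(Rational(-1638, 73), 36389)) = Mul(-3737, Rational(2654759, 73)) = Rational(-9920834383, 73)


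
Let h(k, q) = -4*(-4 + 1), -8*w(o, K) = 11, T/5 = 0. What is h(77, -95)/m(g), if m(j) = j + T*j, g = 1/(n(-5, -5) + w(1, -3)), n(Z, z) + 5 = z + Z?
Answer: -393/2 ≈ -196.50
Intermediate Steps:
T = 0 (T = 5*0 = 0)
w(o, K) = -11/8 (w(o, K) = -⅛*11 = -11/8)
n(Z, z) = -5 + Z + z (n(Z, z) = -5 + (z + Z) = -5 + (Z + z) = -5 + Z + z)
h(k, q) = 12 (h(k, q) = -4*(-3) = 12)
g = -8/131 (g = 1/((-5 - 5 - 5) - 11/8) = 1/(-15 - 11/8) = 1/(-131/8) = -8/131 ≈ -0.061069)
m(j) = j (m(j) = j + 0*j = j + 0 = j)
h(77, -95)/m(g) = 12/(-8/131) = 12*(-131/8) = -393/2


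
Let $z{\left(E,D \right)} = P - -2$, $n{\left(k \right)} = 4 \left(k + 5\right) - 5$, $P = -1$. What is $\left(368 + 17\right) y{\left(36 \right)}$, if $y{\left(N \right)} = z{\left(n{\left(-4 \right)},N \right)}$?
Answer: $385$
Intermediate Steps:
$n{\left(k \right)} = 15 + 4 k$ ($n{\left(k \right)} = 4 \left(5 + k\right) - 5 = \left(20 + 4 k\right) - 5 = 15 + 4 k$)
$z{\left(E,D \right)} = 1$ ($z{\left(E,D \right)} = -1 - -2 = -1 + 2 = 1$)
$y{\left(N \right)} = 1$
$\left(368 + 17\right) y{\left(36 \right)} = \left(368 + 17\right) 1 = 385 \cdot 1 = 385$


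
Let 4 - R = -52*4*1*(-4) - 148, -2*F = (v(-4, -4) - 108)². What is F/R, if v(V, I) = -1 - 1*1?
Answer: 605/68 ≈ 8.8971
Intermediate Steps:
v(V, I) = -2 (v(V, I) = -1 - 1 = -2)
F = -6050 (F = -(-2 - 108)²/2 = -½*(-110)² = -½*12100 = -6050)
R = -680 (R = 4 - (-52*4*1*(-4) - 148) = 4 - (-208*(-4) - 148) = 4 - (-52*(-16) - 148) = 4 - (832 - 148) = 4 - 1*684 = 4 - 684 = -680)
F/R = -6050/(-680) = -6050*(-1/680) = 605/68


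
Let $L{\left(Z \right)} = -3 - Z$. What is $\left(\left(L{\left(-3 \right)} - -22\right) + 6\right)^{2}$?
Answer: $784$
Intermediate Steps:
$\left(\left(L{\left(-3 \right)} - -22\right) + 6\right)^{2} = \left(\left(\left(-3 - -3\right) - -22\right) + 6\right)^{2} = \left(\left(\left(-3 + 3\right) + 22\right) + 6\right)^{2} = \left(\left(0 + 22\right) + 6\right)^{2} = \left(22 + 6\right)^{2} = 28^{2} = 784$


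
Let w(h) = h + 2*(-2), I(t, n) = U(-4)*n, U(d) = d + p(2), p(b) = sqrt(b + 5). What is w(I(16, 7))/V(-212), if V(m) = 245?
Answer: -32/245 + sqrt(7)/35 ≈ -0.055019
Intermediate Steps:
p(b) = sqrt(5 + b)
U(d) = d + sqrt(7) (U(d) = d + sqrt(5 + 2) = d + sqrt(7))
I(t, n) = n*(-4 + sqrt(7)) (I(t, n) = (-4 + sqrt(7))*n = n*(-4 + sqrt(7)))
w(h) = -4 + h (w(h) = h - 4 = -4 + h)
w(I(16, 7))/V(-212) = (-4 + 7*(-4 + sqrt(7)))/245 = (-4 + (-28 + 7*sqrt(7)))*(1/245) = (-32 + 7*sqrt(7))*(1/245) = -32/245 + sqrt(7)/35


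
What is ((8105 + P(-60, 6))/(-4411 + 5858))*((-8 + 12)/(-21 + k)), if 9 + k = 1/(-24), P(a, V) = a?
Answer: -772320/1043287 ≈ -0.74028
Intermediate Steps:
k = -217/24 (k = -9 + 1/(-24) = -9 - 1/24 = -217/24 ≈ -9.0417)
((8105 + P(-60, 6))/(-4411 + 5858))*((-8 + 12)/(-21 + k)) = ((8105 - 60)/(-4411 + 5858))*((-8 + 12)/(-21 - 217/24)) = (8045/1447)*(4/(-721/24)) = (8045*(1/1447))*(4*(-24/721)) = (8045/1447)*(-96/721) = -772320/1043287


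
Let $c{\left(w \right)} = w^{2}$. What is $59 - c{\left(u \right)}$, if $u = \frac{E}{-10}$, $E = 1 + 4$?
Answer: $\frac{235}{4} \approx 58.75$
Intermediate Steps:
$E = 5$
$u = - \frac{1}{2}$ ($u = \frac{5}{-10} = 5 \left(- \frac{1}{10}\right) = - \frac{1}{2} \approx -0.5$)
$59 - c{\left(u \right)} = 59 - \left(- \frac{1}{2}\right)^{2} = 59 - \frac{1}{4} = \frac{235}{4}$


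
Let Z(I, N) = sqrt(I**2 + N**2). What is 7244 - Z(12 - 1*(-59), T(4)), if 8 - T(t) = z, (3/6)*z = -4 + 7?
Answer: 7244 - sqrt(5045) ≈ 7173.0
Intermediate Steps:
z = 6 (z = 2*(-4 + 7) = 2*3 = 6)
T(t) = 2 (T(t) = 8 - 1*6 = 8 - 6 = 2)
7244 - Z(12 - 1*(-59), T(4)) = 7244 - sqrt((12 - 1*(-59))**2 + 2**2) = 7244 - sqrt((12 + 59)**2 + 4) = 7244 - sqrt(71**2 + 4) = 7244 - sqrt(5041 + 4) = 7244 - sqrt(5045)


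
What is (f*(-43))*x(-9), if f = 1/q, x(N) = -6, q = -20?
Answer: -129/10 ≈ -12.900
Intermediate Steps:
f = -1/20 (f = 1/(-20) = -1/20 ≈ -0.050000)
(f*(-43))*x(-9) = -1/20*(-43)*(-6) = (43/20)*(-6) = -129/10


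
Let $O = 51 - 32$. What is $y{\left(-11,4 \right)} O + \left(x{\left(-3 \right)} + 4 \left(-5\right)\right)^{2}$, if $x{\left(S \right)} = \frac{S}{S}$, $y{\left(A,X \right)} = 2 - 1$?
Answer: $380$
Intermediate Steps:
$y{\left(A,X \right)} = 1$ ($y{\left(A,X \right)} = 2 - 1 = 1$)
$x{\left(S \right)} = 1$
$O = 19$ ($O = 51 - 32 = 19$)
$y{\left(-11,4 \right)} O + \left(x{\left(-3 \right)} + 4 \left(-5\right)\right)^{2} = 1 \cdot 19 + \left(1 + 4 \left(-5\right)\right)^{2} = 19 + \left(1 - 20\right)^{2} = 19 + \left(-19\right)^{2} = 19 + 361 = 380$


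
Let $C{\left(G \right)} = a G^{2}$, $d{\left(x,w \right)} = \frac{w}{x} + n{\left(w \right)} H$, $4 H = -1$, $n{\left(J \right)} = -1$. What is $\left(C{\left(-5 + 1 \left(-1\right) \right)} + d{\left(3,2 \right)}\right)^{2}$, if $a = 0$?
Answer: $\frac{121}{144} \approx 0.84028$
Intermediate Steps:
$H = - \frac{1}{4}$ ($H = \frac{1}{4} \left(-1\right) = - \frac{1}{4} \approx -0.25$)
$d{\left(x,w \right)} = \frac{1}{4} + \frac{w}{x}$ ($d{\left(x,w \right)} = \frac{w}{x} - - \frac{1}{4} = \frac{w}{x} + \frac{1}{4} = \frac{1}{4} + \frac{w}{x}$)
$C{\left(G \right)} = 0$ ($C{\left(G \right)} = 0 G^{2} = 0$)
$\left(C{\left(-5 + 1 \left(-1\right) \right)} + d{\left(3,2 \right)}\right)^{2} = \left(0 + \frac{2 + \frac{1}{4} \cdot 3}{3}\right)^{2} = \left(0 + \frac{2 + \frac{3}{4}}{3}\right)^{2} = \left(0 + \frac{1}{3} \cdot \frac{11}{4}\right)^{2} = \left(0 + \frac{11}{12}\right)^{2} = \left(\frac{11}{12}\right)^{2} = \frac{121}{144}$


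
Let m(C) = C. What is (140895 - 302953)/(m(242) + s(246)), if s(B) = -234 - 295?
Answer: 162058/287 ≈ 564.66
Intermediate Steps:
s(B) = -529
(140895 - 302953)/(m(242) + s(246)) = (140895 - 302953)/(242 - 529) = -162058/(-287) = -162058*(-1/287) = 162058/287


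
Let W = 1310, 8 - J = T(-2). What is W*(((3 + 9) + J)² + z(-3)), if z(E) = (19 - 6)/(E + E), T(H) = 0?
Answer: 1563485/3 ≈ 5.2116e+5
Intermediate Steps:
z(E) = 13/(2*E) (z(E) = 13/((2*E)) = 13*(1/(2*E)) = 13/(2*E))
J = 8 (J = 8 - 1*0 = 8 + 0 = 8)
W*(((3 + 9) + J)² + z(-3)) = 1310*(((3 + 9) + 8)² + (13/2)/(-3)) = 1310*((12 + 8)² + (13/2)*(-⅓)) = 1310*(20² - 13/6) = 1310*(400 - 13/6) = 1310*(2387/6) = 1563485/3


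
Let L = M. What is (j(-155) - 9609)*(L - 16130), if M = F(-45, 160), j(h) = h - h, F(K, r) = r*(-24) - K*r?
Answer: 122706930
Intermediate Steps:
F(K, r) = -24*r - K*r
j(h) = 0
M = 3360 (M = -1*160*(24 - 45) = -1*160*(-21) = 3360)
L = 3360
(j(-155) - 9609)*(L - 16130) = (0 - 9609)*(3360 - 16130) = -9609*(-12770) = 122706930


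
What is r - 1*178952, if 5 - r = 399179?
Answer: -578126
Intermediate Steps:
r = -399174 (r = 5 - 1*399179 = 5 - 399179 = -399174)
r - 1*178952 = -399174 - 1*178952 = -399174 - 178952 = -578126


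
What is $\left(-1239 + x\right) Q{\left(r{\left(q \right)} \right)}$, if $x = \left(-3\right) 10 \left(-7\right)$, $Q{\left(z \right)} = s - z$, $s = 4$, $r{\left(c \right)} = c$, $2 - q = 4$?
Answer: $-6174$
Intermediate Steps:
$q = -2$ ($q = 2 - 4 = -2$)
$Q{\left(z \right)} = 4 - z$
$x = 210$ ($x = \left(-30\right) \left(-7\right) = 210$)
$\left(-1239 + x\right) Q{\left(r{\left(q \right)} \right)} = \left(-1239 + 210\right) \left(4 - -2\right) = - 1029 \left(4 + 2\right) = \left(-1029\right) 6 = -6174$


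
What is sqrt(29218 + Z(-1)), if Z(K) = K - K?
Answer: sqrt(29218) ≈ 170.93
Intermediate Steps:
Z(K) = 0
sqrt(29218 + Z(-1)) = sqrt(29218 + 0) = sqrt(29218)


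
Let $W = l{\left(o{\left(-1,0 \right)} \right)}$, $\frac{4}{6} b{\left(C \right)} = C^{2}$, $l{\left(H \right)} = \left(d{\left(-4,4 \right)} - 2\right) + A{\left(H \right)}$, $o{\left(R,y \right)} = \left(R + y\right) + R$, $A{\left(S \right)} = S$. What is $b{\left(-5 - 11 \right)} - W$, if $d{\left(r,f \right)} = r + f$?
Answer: $388$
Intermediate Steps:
$o{\left(R,y \right)} = y + 2 R$
$d{\left(r,f \right)} = f + r$
$l{\left(H \right)} = -2 + H$ ($l{\left(H \right)} = \left(\left(4 - 4\right) - 2\right) + H = \left(0 - 2\right) + H = -2 + H$)
$b{\left(C \right)} = \frac{3 C^{2}}{2}$
$W = -4$ ($W = -2 + \left(0 + 2 \left(-1\right)\right) = -2 + \left(0 - 2\right) = -2 - 2 = -4$)
$b{\left(-5 - 11 \right)} - W = \frac{3 \left(-5 - 11\right)^{2}}{2} - -4 = \frac{3 \left(-16\right)^{2}}{2} + 4 = \frac{3}{2} \cdot 256 + 4 = 384 + 4 = 388$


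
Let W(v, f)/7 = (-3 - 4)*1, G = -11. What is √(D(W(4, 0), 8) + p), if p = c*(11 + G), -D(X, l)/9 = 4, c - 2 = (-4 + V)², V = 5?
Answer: 6*I ≈ 6.0*I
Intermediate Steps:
W(v, f) = -49 (W(v, f) = 7*((-3 - 4)*1) = 7*(-7*1) = 7*(-7) = -49)
c = 3 (c = 2 + (-4 + 5)² = 2 + 1² = 2 + 1 = 3)
D(X, l) = -36 (D(X, l) = -9*4 = -36)
p = 0 (p = 3*(11 - 11) = 3*0 = 0)
√(D(W(4, 0), 8) + p) = √(-36 + 0) = √(-36) = 6*I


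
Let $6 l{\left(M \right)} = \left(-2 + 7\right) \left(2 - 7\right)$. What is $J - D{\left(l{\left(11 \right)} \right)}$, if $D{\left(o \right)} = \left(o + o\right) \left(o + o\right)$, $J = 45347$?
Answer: $\frac{407498}{9} \approx 45278.0$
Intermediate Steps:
$l{\left(M \right)} = - \frac{25}{6}$ ($l{\left(M \right)} = \frac{\left(-2 + 7\right) \left(2 - 7\right)}{6} = \frac{5 \left(-5\right)}{6} = \frac{1}{6} \left(-25\right) = - \frac{25}{6}$)
$D{\left(o \right)} = 4 o^{2}$ ($D{\left(o \right)} = 2 o 2 o = 4 o^{2}$)
$J - D{\left(l{\left(11 \right)} \right)} = 45347 - 4 \left(- \frac{25}{6}\right)^{2} = 45347 - 4 \cdot \frac{625}{36} = 45347 - \frac{625}{9} = \frac{407498}{9}$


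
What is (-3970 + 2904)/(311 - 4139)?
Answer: 533/1914 ≈ 0.27847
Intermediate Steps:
(-3970 + 2904)/(311 - 4139) = -1066/(-3828) = -1066*(-1/3828) = 533/1914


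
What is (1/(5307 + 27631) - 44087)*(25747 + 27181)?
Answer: -38429369578720/16469 ≈ -2.3334e+9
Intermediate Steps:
(1/(5307 + 27631) - 44087)*(25747 + 27181) = (1/32938 - 44087)*52928 = -1452137605/32938*52928 = -38429369578720/16469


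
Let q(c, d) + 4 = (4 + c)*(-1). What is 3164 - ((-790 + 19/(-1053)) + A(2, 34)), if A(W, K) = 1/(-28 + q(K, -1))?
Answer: 291451723/73710 ≈ 3954.0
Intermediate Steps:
q(c, d) = -8 - c (q(c, d) = -4 + (4 + c)*(-1) = -4 + (-4 - c) = -8 - c)
A(W, K) = 1/(-36 - K) (A(W, K) = 1/(-28 + (-8 - K)) = 1/(-36 - K))
3164 - ((-790 + 19/(-1053)) + A(2, 34)) = 3164 - ((-790 + 19/(-1053)) - 1/(36 + 34)) = 3164 - ((-790 + 19*(-1/1053)) - 1/70) = 3164 - ((-790 - 19/1053) - 1*1/70) = 3164 - (-831889/1053 - 1/70) = 3164 - 1*(-58233283/73710) = 3164 + 58233283/73710 = 291451723/73710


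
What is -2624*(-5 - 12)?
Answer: 44608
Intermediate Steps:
-2624*(-5 - 12) = -2624*(-17) = -82*(-544) = 44608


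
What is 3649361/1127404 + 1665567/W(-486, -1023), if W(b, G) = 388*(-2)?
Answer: -468733748483/218716376 ≈ -2143.1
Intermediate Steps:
W(b, G) = -776
3649361/1127404 + 1665567/W(-486, -1023) = 3649361/1127404 + 1665567/(-776) = 3649361*(1/1127404) + 1665567*(-1/776) = 3649361/1127404 - 1665567/776 = -468733748483/218716376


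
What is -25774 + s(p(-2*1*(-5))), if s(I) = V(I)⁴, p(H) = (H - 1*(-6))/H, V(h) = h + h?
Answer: -16043214/625 ≈ -25669.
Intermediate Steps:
V(h) = 2*h
p(H) = (6 + H)/H (p(H) = (H + 6)/H = (6 + H)/H)
s(I) = 16*I⁴ (s(I) = (2*I)⁴ = 16*I⁴)
-25774 + s(p(-2*1*(-5))) = -25774 + 16*((6 - 2*1*(-5))/((-2*1*(-5))))⁴ = -25774 + 16*((6 - 2*(-5))/((-2*(-5))))⁴ = -25774 + 16*((6 + 10)/10)⁴ = -25774 + 16*((⅒)*16)⁴ = -25774 + 16*(8/5)⁴ = -25774 + 16*(4096/625) = -25774 + 65536/625 = -16043214/625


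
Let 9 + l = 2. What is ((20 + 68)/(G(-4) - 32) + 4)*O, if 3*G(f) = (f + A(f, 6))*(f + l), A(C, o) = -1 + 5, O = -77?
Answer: -385/4 ≈ -96.250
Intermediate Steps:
l = -7 (l = -9 + 2 = -7)
A(C, o) = 4
G(f) = (-7 + f)*(4 + f)/3 (G(f) = ((f + 4)*(f - 7))/3 = ((4 + f)*(-7 + f))/3 = ((-7 + f)*(4 + f))/3 = (-7 + f)*(4 + f)/3)
((20 + 68)/(G(-4) - 32) + 4)*O = ((20 + 68)/((-28/3 - 1*(-4) + (⅓)*(-4)²) - 32) + 4)*(-77) = (88/((-28/3 + 4 + (⅓)*16) - 32) + 4)*(-77) = (88/((-28/3 + 4 + 16/3) - 32) + 4)*(-77) = (88/(0 - 32) + 4)*(-77) = (88/(-32) + 4)*(-77) = (88*(-1/32) + 4)*(-77) = (-11/4 + 4)*(-77) = (5/4)*(-77) = -385/4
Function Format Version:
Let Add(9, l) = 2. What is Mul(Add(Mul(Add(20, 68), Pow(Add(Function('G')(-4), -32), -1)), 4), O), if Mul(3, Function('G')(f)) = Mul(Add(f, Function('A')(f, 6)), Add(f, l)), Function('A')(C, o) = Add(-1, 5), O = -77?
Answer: Rational(-385, 4) ≈ -96.250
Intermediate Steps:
l = -7 (l = Add(-9, 2) = -7)
Function('A')(C, o) = 4
Function('G')(f) = Mul(Rational(1, 3), Add(-7, f), Add(4, f)) (Function('G')(f) = Mul(Rational(1, 3), Mul(Add(f, 4), Add(f, -7))) = Mul(Rational(1, 3), Mul(Add(4, f), Add(-7, f))) = Mul(Rational(1, 3), Mul(Add(-7, f), Add(4, f))) = Mul(Rational(1, 3), Add(-7, f), Add(4, f)))
Mul(Add(Mul(Add(20, 68), Pow(Add(Function('G')(-4), -32), -1)), 4), O) = Mul(Add(Mul(Add(20, 68), Pow(Add(Add(Rational(-28, 3), Mul(-1, -4), Mul(Rational(1, 3), Pow(-4, 2))), -32), -1)), 4), -77) = Mul(Add(Mul(88, Pow(Add(Add(Rational(-28, 3), 4, Mul(Rational(1, 3), 16)), -32), -1)), 4), -77) = Mul(Add(Mul(88, Pow(Add(Add(Rational(-28, 3), 4, Rational(16, 3)), -32), -1)), 4), -77) = Mul(Add(Mul(88, Pow(Add(0, -32), -1)), 4), -77) = Mul(Add(Mul(88, Pow(-32, -1)), 4), -77) = Mul(Add(Mul(88, Rational(-1, 32)), 4), -77) = Mul(Add(Rational(-11, 4), 4), -77) = Mul(Rational(5, 4), -77) = Rational(-385, 4)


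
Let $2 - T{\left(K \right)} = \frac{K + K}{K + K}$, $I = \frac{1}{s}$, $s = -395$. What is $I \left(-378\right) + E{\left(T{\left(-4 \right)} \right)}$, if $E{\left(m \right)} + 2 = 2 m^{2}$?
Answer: $\frac{378}{395} \approx 0.95696$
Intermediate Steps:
$I = - \frac{1}{395}$ ($I = \frac{1}{-395} = - \frac{1}{395} \approx -0.0025316$)
$T{\left(K \right)} = 1$ ($T{\left(K \right)} = 2 - \frac{K + K}{K + K} = 2 - \frac{2 K}{2 K} = 2 - 2 K \frac{1}{2 K} = 2 - 1 = 1$)
$E{\left(m \right)} = -2 + 2 m^{2}$
$I \left(-378\right) + E{\left(T{\left(-4 \right)} \right)} = \left(- \frac{1}{395}\right) \left(-378\right) - \left(2 - 2 \cdot 1^{2}\right) = \frac{378}{395} + \left(-2 + 2 \cdot 1\right) = \frac{378}{395} + \left(-2 + 2\right) = \frac{378}{395} + 0 = \frac{378}{395}$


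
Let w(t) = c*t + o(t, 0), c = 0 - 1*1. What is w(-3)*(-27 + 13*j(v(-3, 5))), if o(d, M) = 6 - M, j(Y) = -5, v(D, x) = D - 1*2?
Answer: -828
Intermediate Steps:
v(D, x) = -2 + D (v(D, x) = D - 2 = -2 + D)
c = -1 (c = 0 - 1 = -1)
w(t) = 6 - t (w(t) = -t + (6 - 1*0) = -t + (6 + 0) = -t + 6 = 6 - t)
w(-3)*(-27 + 13*j(v(-3, 5))) = (6 - 1*(-3))*(-27 + 13*(-5)) = (6 + 3)*(-27 - 65) = 9*(-92) = -828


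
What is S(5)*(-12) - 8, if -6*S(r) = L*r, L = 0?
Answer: -8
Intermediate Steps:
S(r) = 0 (S(r) = -0*r = -⅙*0 = 0)
S(5)*(-12) - 8 = 0*(-12) - 8 = 0 - 8 = -8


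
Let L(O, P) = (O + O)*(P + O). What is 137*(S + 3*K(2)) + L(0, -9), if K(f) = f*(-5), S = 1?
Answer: -3973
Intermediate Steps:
L(O, P) = 2*O*(O + P) (L(O, P) = (2*O)*(O + P) = 2*O*(O + P))
K(f) = -5*f
137*(S + 3*K(2)) + L(0, -9) = 137*(1 + 3*(-5*2)) + 2*0*(0 - 9) = 137*(1 + 3*(-10)) + 2*0*(-9) = 137*(1 - 30) + 0 = 137*(-29) + 0 = -3973 + 0 = -3973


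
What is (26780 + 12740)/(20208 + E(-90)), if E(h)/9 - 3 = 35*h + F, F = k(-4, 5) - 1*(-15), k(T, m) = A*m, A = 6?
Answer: -3952/771 ≈ -5.1258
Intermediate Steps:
k(T, m) = 6*m
F = 45 (F = 6*5 - 1*(-15) = 30 + 15 = 45)
E(h) = 432 + 315*h (E(h) = 27 + 9*(35*h + 45) = 27 + 9*(45 + 35*h) = 27 + (405 + 315*h) = 432 + 315*h)
(26780 + 12740)/(20208 + E(-90)) = (26780 + 12740)/(20208 + (432 + 315*(-90))) = 39520/(20208 + (432 - 28350)) = 39520/(20208 - 27918) = 39520/(-7710) = 39520*(-1/7710) = -3952/771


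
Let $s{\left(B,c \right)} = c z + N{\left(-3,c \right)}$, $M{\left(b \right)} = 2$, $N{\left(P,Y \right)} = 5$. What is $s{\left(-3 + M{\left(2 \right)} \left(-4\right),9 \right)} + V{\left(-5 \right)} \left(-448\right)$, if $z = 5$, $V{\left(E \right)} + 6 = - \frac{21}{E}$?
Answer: $\frac{4282}{5} \approx 856.4$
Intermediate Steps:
$V{\left(E \right)} = -6 - \frac{21}{E}$
$s{\left(B,c \right)} = 5 + 5 c$ ($s{\left(B,c \right)} = c 5 + 5 = 5 c + 5 = 5 + 5 c$)
$s{\left(-3 + M{\left(2 \right)} \left(-4\right),9 \right)} + V{\left(-5 \right)} \left(-448\right) = \left(5 + 5 \cdot 9\right) + \left(-6 - \frac{21}{-5}\right) \left(-448\right) = \left(5 + 45\right) + \left(-6 - - \frac{21}{5}\right) \left(-448\right) = 50 + \left(-6 + \frac{21}{5}\right) \left(-448\right) = 50 - - \frac{4032}{5} = 50 + \frac{4032}{5} = \frac{4282}{5}$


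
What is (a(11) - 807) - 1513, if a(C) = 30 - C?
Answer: -2301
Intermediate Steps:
(a(11) - 807) - 1513 = ((30 - 1*11) - 807) - 1513 = ((30 - 11) - 807) - 1513 = (19 - 807) - 1513 = -788 - 1513 = -2301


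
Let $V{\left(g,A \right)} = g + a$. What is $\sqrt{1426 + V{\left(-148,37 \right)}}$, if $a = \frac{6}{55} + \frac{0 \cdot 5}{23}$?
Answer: $\frac{2 \sqrt{966570}}{55} \approx 35.751$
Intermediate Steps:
$a = \frac{6}{55}$ ($a = 6 \cdot \frac{1}{55} + 0 \cdot \frac{1}{23} = \frac{6}{55} + 0 = \frac{6}{55} \approx 0.10909$)
$V{\left(g,A \right)} = \frac{6}{55} + g$ ($V{\left(g,A \right)} = g + \frac{6}{55} = \frac{6}{55} + g$)
$\sqrt{1426 + V{\left(-148,37 \right)}} = \sqrt{1426 + \left(\frac{6}{55} - 148\right)} = \sqrt{1426 - \frac{8134}{55}} = \sqrt{\frac{70296}{55}} = \frac{2 \sqrt{966570}}{55}$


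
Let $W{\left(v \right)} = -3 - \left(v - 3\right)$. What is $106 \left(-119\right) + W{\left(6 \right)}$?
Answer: $-12620$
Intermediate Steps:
$W{\left(v \right)} = - v$ ($W{\left(v \right)} = -3 - \left(v - 3\right) = -3 - \left(-3 + v\right) = - v$)
$106 \left(-119\right) + W{\left(6 \right)} = 106 \left(-119\right) - 6 = -12614 - 6 = -12620$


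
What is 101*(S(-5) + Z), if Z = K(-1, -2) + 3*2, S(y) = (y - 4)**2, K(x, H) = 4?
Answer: 9191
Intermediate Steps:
S(y) = (-4 + y)**2
Z = 10 (Z = 4 + 3*2 = 4 + 6 = 10)
101*(S(-5) + Z) = 101*((-4 - 5)**2 + 10) = 101*((-9)**2 + 10) = 101*(81 + 10) = 101*91 = 9191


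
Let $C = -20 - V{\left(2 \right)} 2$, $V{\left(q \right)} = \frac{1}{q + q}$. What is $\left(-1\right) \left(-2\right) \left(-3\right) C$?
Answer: $123$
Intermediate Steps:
$V{\left(q \right)} = \frac{1}{2 q}$
$C = - \frac{41}{2}$ ($C = -20 - \frac{1}{2 \cdot 2} \cdot 2 = -20 - \frac{1}{2} \cdot \frac{1}{2} \cdot 2 = -20 - \frac{1}{4} \cdot 2 = -20 - \frac{1}{2} = - \frac{41}{2} \approx -20.5$)
$\left(-1\right) \left(-2\right) \left(-3\right) C = \left(-1\right) \left(-2\right) \left(-3\right) \left(- \frac{41}{2}\right) = 2 \left(-3\right) \left(- \frac{41}{2}\right) = \left(-6\right) \left(- \frac{41}{2}\right) = 123$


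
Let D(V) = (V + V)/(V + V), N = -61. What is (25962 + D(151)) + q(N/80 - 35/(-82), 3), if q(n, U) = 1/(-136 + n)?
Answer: 11610157023/447181 ≈ 25963.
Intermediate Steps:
D(V) = 1 (D(V) = (2*V)/((2*V)) = (2*V)*(1/(2*V)) = 1)
(25962 + D(151)) + q(N/80 - 35/(-82), 3) = (25962 + 1) + 1/(-136 + (-61/80 - 35/(-82))) = 25963 + 1/(-136 + (-61*1/80 - 35*(-1/82))) = 25963 + 1/(-136 + (-61/80 + 35/82)) = 25963 + 1/(-136 - 1101/3280) = 25963 + 1/(-447181/3280) = 25963 - 3280/447181 = 11610157023/447181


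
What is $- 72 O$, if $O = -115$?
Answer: $8280$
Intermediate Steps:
$- 72 O = \left(-72\right) \left(-115\right) = 8280$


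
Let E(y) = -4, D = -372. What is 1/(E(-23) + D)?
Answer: -1/376 ≈ -0.0026596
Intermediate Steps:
1/(E(-23) + D) = 1/(-4 - 372) = 1/(-376) = -1/376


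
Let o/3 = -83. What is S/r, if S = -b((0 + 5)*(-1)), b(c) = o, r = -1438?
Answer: -249/1438 ≈ -0.17316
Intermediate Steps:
o = -249 (o = 3*(-83) = -249)
b(c) = -249
S = 249 (S = -1*(-249) = 249)
S/r = 249/(-1438) = 249*(-1/1438) = -249/1438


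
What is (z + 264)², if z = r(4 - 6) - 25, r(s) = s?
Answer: 56169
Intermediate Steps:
z = -27 (z = (4 - 6) - 25 = -2 - 25 = -27)
(z + 264)² = (-27 + 264)² = 237² = 56169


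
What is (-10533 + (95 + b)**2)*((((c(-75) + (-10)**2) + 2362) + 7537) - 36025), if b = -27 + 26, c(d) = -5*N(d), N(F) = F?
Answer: 43529747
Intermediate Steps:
c(d) = -5*d
b = -1
(-10533 + (95 + b)**2)*((((c(-75) + (-10)**2) + 2362) + 7537) - 36025) = (-10533 + (95 - 1)**2)*((((-5*(-75) + (-10)**2) + 2362) + 7537) - 36025) = (-10533 + 94**2)*((((375 + 100) + 2362) + 7537) - 36025) = (-10533 + 8836)*(((475 + 2362) + 7537) - 36025) = -1697*((2837 + 7537) - 36025) = -1697*(10374 - 36025) = -1697*(-25651) = 43529747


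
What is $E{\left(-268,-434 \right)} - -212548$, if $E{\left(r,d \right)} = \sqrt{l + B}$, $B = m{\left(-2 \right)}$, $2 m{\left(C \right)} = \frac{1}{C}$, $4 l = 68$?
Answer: $212548 + \frac{\sqrt{67}}{2} \approx 2.1255 \cdot 10^{5}$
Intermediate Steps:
$l = 17$ ($l = \frac{1}{4} \cdot 68 = 17$)
$m{\left(C \right)} = \frac{1}{2 C}$
$B = - \frac{1}{4}$ ($B = \frac{1}{2 \left(-2\right)} = \frac{1}{2} \left(- \frac{1}{2}\right) = - \frac{1}{4} \approx -0.25$)
$E{\left(r,d \right)} = \frac{\sqrt{67}}{2}$ ($E{\left(r,d \right)} = \sqrt{17 - \frac{1}{4}} = \sqrt{\frac{67}{4}} = \frac{\sqrt{67}}{2}$)
$E{\left(-268,-434 \right)} - -212548 = \frac{\sqrt{67}}{2} - -212548 = \frac{\sqrt{67}}{2} + 212548 = 212548 + \frac{\sqrt{67}}{2}$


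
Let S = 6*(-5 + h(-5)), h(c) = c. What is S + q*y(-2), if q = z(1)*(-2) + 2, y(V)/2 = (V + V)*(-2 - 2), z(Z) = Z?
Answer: -60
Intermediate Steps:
y(V) = -16*V (y(V) = 2*((V + V)*(-2 - 2)) = 2*((2*V)*(-4)) = 2*(-8*V) = -16*V)
q = 0 (q = 1*(-2) + 2 = -2 + 2 = 0)
S = -60 (S = 6*(-5 - 5) = 6*(-10) = -60)
S + q*y(-2) = -60 + 0*(-16*(-2)) = -60 + 0*32 = -60 + 0 = -60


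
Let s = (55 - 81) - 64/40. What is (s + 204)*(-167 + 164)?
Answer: -2646/5 ≈ -529.20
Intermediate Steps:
s = -138/5 (s = -26 - 64*1/40 = -26 - 8/5 = -138/5 ≈ -27.600)
(s + 204)*(-167 + 164) = (-138/5 + 204)*(-167 + 164) = (882/5)*(-3) = -2646/5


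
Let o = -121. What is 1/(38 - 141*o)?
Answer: 1/17099 ≈ 5.8483e-5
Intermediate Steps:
1/(38 - 141*o) = 1/(38 - 141*(-121)) = 1/(38 + 17061) = 1/17099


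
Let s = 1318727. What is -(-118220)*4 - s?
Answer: -845847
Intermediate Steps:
-(-118220)*4 - s = -(-118220)*4 - 1*1318727 = -23644*(-20) - 1318727 = 472880 - 1318727 = -845847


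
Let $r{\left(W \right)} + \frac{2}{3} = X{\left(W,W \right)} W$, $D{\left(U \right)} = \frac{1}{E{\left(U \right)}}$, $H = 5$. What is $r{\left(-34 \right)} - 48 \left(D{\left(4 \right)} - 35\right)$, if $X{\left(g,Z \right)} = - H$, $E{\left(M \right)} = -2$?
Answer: $\frac{5620}{3} \approx 1873.3$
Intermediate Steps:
$D{\left(U \right)} = - \frac{1}{2}$ ($D{\left(U \right)} = \frac{1}{-2} = - \frac{1}{2}$)
$X{\left(g,Z \right)} = -5$ ($X{\left(g,Z \right)} = \left(-1\right) 5 = -5$)
$r{\left(W \right)} = - \frac{2}{3} - 5 W$
$r{\left(-34 \right)} - 48 \left(D{\left(4 \right)} - 35\right) = \left(- \frac{2}{3} - -170\right) - 48 \left(- \frac{1}{2} - 35\right) = \left(- \frac{2}{3} + 170\right) - 48 \left(- \frac{71}{2}\right) = \frac{508}{3} - -1704 = \frac{508}{3} + 1704 = \frac{5620}{3}$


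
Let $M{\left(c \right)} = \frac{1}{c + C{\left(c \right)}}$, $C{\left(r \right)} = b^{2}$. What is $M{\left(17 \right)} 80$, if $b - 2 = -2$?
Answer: $\frac{80}{17} \approx 4.7059$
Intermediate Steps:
$b = 0$ ($b = 2 - 2 = 0$)
$C{\left(r \right)} = 0$ ($C{\left(r \right)} = 0^{2} = 0$)
$M{\left(c \right)} = \frac{1}{c}$ ($M{\left(c \right)} = \frac{1}{c + 0} = \frac{1}{c}$)
$M{\left(17 \right)} 80 = \frac{1}{17} \cdot 80 = \frac{80}{17}$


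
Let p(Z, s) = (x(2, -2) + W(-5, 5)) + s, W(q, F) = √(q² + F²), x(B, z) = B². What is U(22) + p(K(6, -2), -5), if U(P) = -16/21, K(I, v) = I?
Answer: -37/21 + 5*√2 ≈ 5.3092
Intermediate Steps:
U(P) = -16/21 (U(P) = -16*1/21 = -16/21)
W(q, F) = √(F² + q²)
p(Z, s) = 4 + s + 5*√2 (p(Z, s) = (2² + √(5² + (-5)²)) + s = (4 + √(25 + 25)) + s = (4 + √50) + s = (4 + 5*√2) + s = 4 + s + 5*√2)
U(22) + p(K(6, -2), -5) = -16/21 + (4 - 5 + 5*√2) = -16/21 + (-1 + 5*√2) = -37/21 + 5*√2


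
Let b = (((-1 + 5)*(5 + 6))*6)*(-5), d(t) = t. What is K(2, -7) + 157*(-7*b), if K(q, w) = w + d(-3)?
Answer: 1450670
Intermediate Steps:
b = -1320 (b = ((4*11)*6)*(-5) = (44*6)*(-5) = 264*(-5) = -1320)
K(q, w) = -3 + w (K(q, w) = w - 3 = -3 + w)
K(2, -7) + 157*(-7*b) = (-3 - 7) + 157*(-7*(-1320)) = -10 + 157*9240 = -10 + 1450680 = 1450670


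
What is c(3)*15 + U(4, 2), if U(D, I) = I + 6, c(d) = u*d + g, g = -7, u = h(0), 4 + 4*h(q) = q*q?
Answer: -142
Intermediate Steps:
h(q) = -1 + q²/4 (h(q) = -1 + (q*q)/4 = -1 + q²/4)
u = -1 (u = -1 + (¼)*0² = -1 + (¼)*0 = -1 + 0 = -1)
c(d) = -7 - d (c(d) = -d - 7 = -7 - d)
U(D, I) = 6 + I
c(3)*15 + U(4, 2) = (-7 - 1*3)*15 + (6 + 2) = (-7 - 3)*15 + 8 = -10*15 + 8 = -150 + 8 = -142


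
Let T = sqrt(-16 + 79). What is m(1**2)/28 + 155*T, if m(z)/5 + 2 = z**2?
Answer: -5/28 + 465*sqrt(7) ≈ 1230.1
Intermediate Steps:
m(z) = -10 + 5*z**2
T = 3*sqrt(7) (T = sqrt(63) = 3*sqrt(7) ≈ 7.9373)
m(1**2)/28 + 155*T = (-10 + 5*(1**2)**2)/28 + 155*(3*sqrt(7)) = (-10 + 5*1**2)*(1/28) + 465*sqrt(7) = (-10 + 5*1)*(1/28) + 465*sqrt(7) = (-10 + 5)*(1/28) + 465*sqrt(7) = -5*1/28 + 465*sqrt(7) = -5/28 + 465*sqrt(7)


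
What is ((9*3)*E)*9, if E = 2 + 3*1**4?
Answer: 1215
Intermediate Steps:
E = 5 (E = 2 + 3*1 = 2 + 3 = 5)
((9*3)*E)*9 = ((9*3)*5)*9 = (27*5)*9 = 135*9 = 1215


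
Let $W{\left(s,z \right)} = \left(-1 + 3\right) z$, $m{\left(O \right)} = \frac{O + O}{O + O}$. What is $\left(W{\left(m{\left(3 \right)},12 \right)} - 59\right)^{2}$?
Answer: $1225$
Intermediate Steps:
$m{\left(O \right)} = 1$ ($m{\left(O \right)} = \frac{2 O}{2 O} = 2 O \frac{1}{2 O} = 1$)
$W{\left(s,z \right)} = 2 z$
$\left(W{\left(m{\left(3 \right)},12 \right)} - 59\right)^{2} = \left(2 \cdot 12 - 59\right)^{2} = \left(24 - 59\right)^{2} = \left(-35\right)^{2} = 1225$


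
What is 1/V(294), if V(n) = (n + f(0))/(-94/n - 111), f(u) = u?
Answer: -8182/21609 ≈ -0.37864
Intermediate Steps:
V(n) = n/(-111 - 94/n) (V(n) = (n + 0)/(-94/n - 111) = n/(-111 - 94/n))
1/V(294) = 1/(-1*294**2/(94 + 111*294)) = 1/(-1*86436/(94 + 32634)) = 1/(-1*86436/32728) = 1/(-1*86436*1/32728) = 1/(-21609/8182) = -8182/21609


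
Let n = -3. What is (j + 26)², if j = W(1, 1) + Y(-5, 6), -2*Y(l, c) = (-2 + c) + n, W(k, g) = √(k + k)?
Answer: 2609/4 + 51*√2 ≈ 724.38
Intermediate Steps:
W(k, g) = √2*√k (W(k, g) = √(2*k) = √2*√k)
Y(l, c) = 5/2 - c/2 (Y(l, c) = -((-2 + c) - 3)/2 = -(-5 + c)/2 = 5/2 - c/2)
j = -½ + √2 (j = √2*√1 + (5/2 - ½*6) = √2*1 + (5/2 - 3) = √2 - ½ = -½ + √2 ≈ 0.91421)
(j + 26)² = ((-½ + √2) + 26)² = (51/2 + √2)²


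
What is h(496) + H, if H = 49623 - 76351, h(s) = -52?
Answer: -26780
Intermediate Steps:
H = -26728
h(496) + H = -52 - 26728 = -26780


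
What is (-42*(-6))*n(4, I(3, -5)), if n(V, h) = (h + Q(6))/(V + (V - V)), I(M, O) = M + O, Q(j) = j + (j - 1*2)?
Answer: 504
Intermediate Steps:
Q(j) = -2 + 2*j (Q(j) = j + (j - 2) = j + (-2 + j) = -2 + 2*j)
n(V, h) = (10 + h)/V (n(V, h) = (h + (-2 + 2*6))/(V + (V - V)) = (h + (-2 + 12))/(V + 0) = (h + 10)/V = (10 + h)/V)
(-42*(-6))*n(4, I(3, -5)) = (-42*(-6))*((10 + (3 - 5))/4) = 252*((10 - 2)/4) = 252*((¼)*8) = 252*2 = 504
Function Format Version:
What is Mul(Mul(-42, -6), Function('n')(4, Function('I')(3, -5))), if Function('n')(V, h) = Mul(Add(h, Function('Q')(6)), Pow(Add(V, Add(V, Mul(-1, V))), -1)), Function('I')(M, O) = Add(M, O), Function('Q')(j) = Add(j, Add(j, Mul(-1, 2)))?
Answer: 504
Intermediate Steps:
Function('Q')(j) = Add(-2, Mul(2, j)) (Function('Q')(j) = Add(j, Add(j, -2)) = Add(j, Add(-2, j)) = Add(-2, Mul(2, j)))
Function('n')(V, h) = Mul(Pow(V, -1), Add(10, h)) (Function('n')(V, h) = Mul(Add(h, Add(-2, Mul(2, 6))), Pow(Add(V, Add(V, Mul(-1, V))), -1)) = Mul(Add(h, Add(-2, 12)), Pow(Add(V, 0), -1)) = Mul(Add(h, 10), Pow(V, -1)) = Mul(Add(10, h), Pow(V, -1)) = Mul(Pow(V, -1), Add(10, h)))
Mul(Mul(-42, -6), Function('n')(4, Function('I')(3, -5))) = Mul(Mul(-42, -6), Mul(Pow(4, -1), Add(10, Add(3, -5)))) = Mul(252, Mul(Rational(1, 4), Add(10, -2))) = Mul(252, Mul(Rational(1, 4), 8)) = Mul(252, 2) = 504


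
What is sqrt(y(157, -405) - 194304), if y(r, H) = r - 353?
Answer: 10*I*sqrt(1945) ≈ 441.02*I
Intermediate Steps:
y(r, H) = -353 + r
sqrt(y(157, -405) - 194304) = sqrt((-353 + 157) - 194304) = sqrt(-196 - 194304) = sqrt(-194500) = 10*I*sqrt(1945)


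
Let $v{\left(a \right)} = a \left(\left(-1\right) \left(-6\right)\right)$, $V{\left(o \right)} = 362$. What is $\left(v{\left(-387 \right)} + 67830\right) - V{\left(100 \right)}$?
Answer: $65146$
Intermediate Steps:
$v{\left(a \right)} = 6 a$ ($v{\left(a \right)} = a 6 = 6 a$)
$\left(v{\left(-387 \right)} + 67830\right) - V{\left(100 \right)} = \left(6 \left(-387\right) + 67830\right) - 362 = \left(-2322 + 67830\right) - 362 = 65508 - 362 = 65146$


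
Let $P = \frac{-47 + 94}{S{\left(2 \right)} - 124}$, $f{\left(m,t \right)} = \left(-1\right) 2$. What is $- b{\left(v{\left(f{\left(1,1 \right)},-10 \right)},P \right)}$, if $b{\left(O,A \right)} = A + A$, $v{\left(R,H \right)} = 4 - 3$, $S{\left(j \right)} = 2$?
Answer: $\frac{47}{61} \approx 0.77049$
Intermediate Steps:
$f{\left(m,t \right)} = -2$
$P = - \frac{47}{122}$ ($P = \frac{-47 + 94}{2 - 124} = \frac{47}{-122} = 47 \left(- \frac{1}{122}\right) = - \frac{47}{122} \approx -0.38525$)
$v{\left(R,H \right)} = 1$
$b{\left(O,A \right)} = 2 A$
$- b{\left(v{\left(f{\left(1,1 \right)},-10 \right)},P \right)} = - \frac{2 \left(-47\right)}{122} = \left(-1\right) \left(- \frac{47}{61}\right) = \frac{47}{61}$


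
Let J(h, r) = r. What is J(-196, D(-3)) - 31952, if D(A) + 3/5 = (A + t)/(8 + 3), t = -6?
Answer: -1757438/55 ≈ -31953.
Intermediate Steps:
D(A) = -63/55 + A/11 (D(A) = -⅗ + (A - 6)/(8 + 3) = -⅗ + (-6 + A)/11 = -⅗ + (-6 + A)*(1/11) = -⅗ + (-6/11 + A/11) = -63/55 + A/11)
J(-196, D(-3)) - 31952 = (-63/55 + (1/11)*(-3)) - 31952 = (-63/55 - 3/11) - 31952 = -78/55 - 31952 = -1757438/55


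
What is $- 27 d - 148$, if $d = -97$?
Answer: $2471$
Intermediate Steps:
$- 27 d - 148 = \left(-27\right) \left(-97\right) - 148 = 2619 - 148 = 2471$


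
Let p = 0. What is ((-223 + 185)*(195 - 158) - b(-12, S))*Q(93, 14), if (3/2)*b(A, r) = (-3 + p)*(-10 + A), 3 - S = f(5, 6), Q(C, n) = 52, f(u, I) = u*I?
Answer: -75400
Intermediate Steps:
f(u, I) = I*u
S = -27 (S = 3 - 6*5 = 3 - 1*30 = 3 - 30 = -27)
b(A, r) = 20 - 2*A (b(A, r) = 2*((-3 + 0)*(-10 + A))/3 = 2*(-3*(-10 + A))/3 = 2*(30 - 3*A)/3 = 20 - 2*A)
((-223 + 185)*(195 - 158) - b(-12, S))*Q(93, 14) = ((-223 + 185)*(195 - 158) - (20 - 2*(-12)))*52 = (-38*37 - (20 + 24))*52 = (-1406 - 1*44)*52 = (-1406 - 44)*52 = -1450*52 = -75400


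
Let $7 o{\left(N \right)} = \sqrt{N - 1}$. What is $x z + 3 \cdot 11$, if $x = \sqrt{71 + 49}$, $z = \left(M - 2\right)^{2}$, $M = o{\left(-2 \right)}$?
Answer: $33 + \frac{386 \sqrt{30}}{49} - \frac{24 i \sqrt{10}}{7} \approx 76.147 - 10.842 i$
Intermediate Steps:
$o{\left(N \right)} = \frac{\sqrt{-1 + N}}{7}$ ($o{\left(N \right)} = \frac{\sqrt{N - 1}}{7} = \frac{\sqrt{-1 + N}}{7}$)
$M = \frac{i \sqrt{3}}{7}$ ($M = \frac{\sqrt{-1 - 2}}{7} = \frac{\sqrt{-3}}{7} = \frac{i \sqrt{3}}{7} \approx 0.24744 i$)
$z = \left(-2 + \frac{i \sqrt{3}}{7}\right)^{2}$ ($z = \left(\frac{i \sqrt{3}}{7} - 2\right)^{2} = \left(-2 + \frac{i \sqrt{3}}{7}\right)^{2} \approx 3.9388 - 0.98974 i$)
$x = 2 \sqrt{30}$ ($x = \sqrt{120} = 2 \sqrt{30} \approx 10.954$)
$x z + 3 \cdot 11 = 2 \sqrt{30} \frac{\left(14 - i \sqrt{3}\right)^{2}}{49} + 3 \cdot 11 = \frac{2 \sqrt{30} \left(14 - i \sqrt{3}\right)^{2}}{49} + 33 = 33 + \frac{2 \sqrt{30} \left(14 - i \sqrt{3}\right)^{2}}{49}$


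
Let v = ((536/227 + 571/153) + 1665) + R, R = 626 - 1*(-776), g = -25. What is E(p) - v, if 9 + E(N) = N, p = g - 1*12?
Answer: -108329228/34731 ≈ -3119.1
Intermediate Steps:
p = -37 (p = -25 - 1*12 = -25 - 12 = -37)
E(N) = -9 + N
R = 1402 (R = 626 + 776 = 1402)
v = 106731602/34731 (v = ((536/227 + 571/153) + 1665) + 1402 = (211625/34731 + 1665) + 1402 = 58038740/34731 + 1402 = 106731602/34731 ≈ 3073.1)
E(p) - v = (-9 - 37) - 1*106731602/34731 = -46 - 106731602/34731 = -108329228/34731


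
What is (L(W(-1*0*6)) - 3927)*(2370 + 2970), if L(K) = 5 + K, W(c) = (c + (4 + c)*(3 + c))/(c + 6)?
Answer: -20932800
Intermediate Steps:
W(c) = (c + (3 + c)*(4 + c))/(6 + c)
(L(W(-1*0*6)) - 3927)*(2370 + 2970) = ((5 + (2 - 1*0*6)) - 3927)*(2370 + 2970) = ((5 + (2 + 0*6)) - 3927)*5340 = ((5 + (2 + 0)) - 3927)*5340 = ((5 + 2) - 3927)*5340 = (7 - 3927)*5340 = -3920*5340 = -20932800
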